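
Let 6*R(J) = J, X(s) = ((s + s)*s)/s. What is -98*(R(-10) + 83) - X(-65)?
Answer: -23522/3 ≈ -7840.7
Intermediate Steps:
X(s) = 2*s (X(s) = ((2*s)*s)/s = (2*s²)/s = 2*s)
R(J) = J/6
-98*(R(-10) + 83) - X(-65) = -98*((⅙)*(-10) + 83) - 2*(-65) = -98*(-5/3 + 83) - 1*(-130) = -98*244/3 + 130 = -23912/3 + 130 = -23522/3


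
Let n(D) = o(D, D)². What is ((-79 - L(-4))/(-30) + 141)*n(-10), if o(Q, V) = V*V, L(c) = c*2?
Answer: 4301000/3 ≈ 1.4337e+6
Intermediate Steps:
L(c) = 2*c
o(Q, V) = V²
n(D) = D⁴ (n(D) = (D²)² = D⁴)
((-79 - L(-4))/(-30) + 141)*n(-10) = ((-79 - 2*(-4))/(-30) + 141)*(-10)⁴ = ((-79 - 1*(-8))*(-1/30) + 141)*10000 = ((-79 + 8)*(-1/30) + 141)*10000 = (-71*(-1/30) + 141)*10000 = (71/30 + 141)*10000 = (4301/30)*10000 = 4301000/3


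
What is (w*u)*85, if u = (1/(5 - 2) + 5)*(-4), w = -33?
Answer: 59840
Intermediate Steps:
u = -64/3 (u = (1/3 + 5)*(-4) = (⅓ + 5)*(-4) = (16/3)*(-4) = -64/3 ≈ -21.333)
(w*u)*85 = -33*(-64/3)*85 = 704*85 = 59840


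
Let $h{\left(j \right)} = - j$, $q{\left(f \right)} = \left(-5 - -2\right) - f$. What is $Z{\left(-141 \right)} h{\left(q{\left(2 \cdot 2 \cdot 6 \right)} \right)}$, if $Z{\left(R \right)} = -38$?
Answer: $-1026$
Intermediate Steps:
$q{\left(f \right)} = -3 - f$ ($q{\left(f \right)} = \left(-5 + 2\right) - f = -3 - f$)
$Z{\left(-141 \right)} h{\left(q{\left(2 \cdot 2 \cdot 6 \right)} \right)} = - 38 \left(- (-3 - 2 \cdot 2 \cdot 6)\right) = - 38 \left(- (-3 - 4 \cdot 6)\right) = - 38 \left(- (-3 - 24)\right) = - 38 \left(\left(-1\right) \left(-27\right)\right) = \left(-38\right) 27 = -1026$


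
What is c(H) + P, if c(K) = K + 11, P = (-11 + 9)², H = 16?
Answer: 31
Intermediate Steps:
P = 4 (P = (-2)² = 4)
c(K) = 11 + K
c(H) + P = (11 + 16) + 4 = 27 + 4 = 31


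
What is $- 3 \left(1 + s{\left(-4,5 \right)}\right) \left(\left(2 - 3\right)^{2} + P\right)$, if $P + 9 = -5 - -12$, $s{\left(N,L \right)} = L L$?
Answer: $78$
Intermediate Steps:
$s{\left(N,L \right)} = L^{2}$
$P = -2$ ($P = -9 - -7 = -9 + \left(-5 + 12\right) = -9 + 7 = -2$)
$- 3 \left(1 + s{\left(-4,5 \right)}\right) \left(\left(2 - 3\right)^{2} + P\right) = - 3 \left(1 + 5^{2}\right) \left(\left(2 - 3\right)^{2} - 2\right) = - 3 \left(1 + 25\right) \left(\left(-1\right)^{2} - 2\right) = \left(-3\right) 26 \left(1 - 2\right) = \left(-78\right) \left(-1\right) = 78$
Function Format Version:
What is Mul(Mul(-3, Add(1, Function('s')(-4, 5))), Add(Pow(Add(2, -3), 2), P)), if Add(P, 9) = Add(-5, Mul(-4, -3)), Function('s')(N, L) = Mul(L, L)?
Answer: 78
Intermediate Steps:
Function('s')(N, L) = Pow(L, 2)
P = -2 (P = Add(-9, Add(-5, Mul(-4, -3))) = Add(-9, Add(-5, 12)) = Add(-9, 7) = -2)
Mul(Mul(-3, Add(1, Function('s')(-4, 5))), Add(Pow(Add(2, -3), 2), P)) = Mul(Mul(-3, Add(1, Pow(5, 2))), Add(Pow(Add(2, -3), 2), -2)) = Mul(Mul(-3, Add(1, 25)), Add(Pow(-1, 2), -2)) = Mul(Mul(-3, 26), Add(1, -2)) = Mul(-78, -1) = 78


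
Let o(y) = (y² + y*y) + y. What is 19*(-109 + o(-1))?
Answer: -2052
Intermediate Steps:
o(y) = y + 2*y² (o(y) = (y² + y²) + y = 2*y² + y = y + 2*y²)
19*(-109 + o(-1)) = 19*(-109 - (1 + 2*(-1))) = 19*(-109 - (1 - 2)) = 19*(-109 - 1*(-1)) = 19*(-109 + 1) = 19*(-108) = -2052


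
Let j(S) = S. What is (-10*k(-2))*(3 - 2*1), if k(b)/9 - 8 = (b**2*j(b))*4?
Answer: 2160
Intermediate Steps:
k(b) = 72 + 36*b**3 (k(b) = 72 + 9*((b**2*b)*4) = 72 + 9*(b**3*4) = 72 + 9*(4*b**3) = 72 + 36*b**3)
(-10*k(-2))*(3 - 2*1) = (-10*(72 + 36*(-2)**3))*(3 - 2*1) = (-10*(72 + 36*(-8)))*(3 - 2) = -10*(72 - 288)*1 = -10*(-216)*1 = 2160*1 = 2160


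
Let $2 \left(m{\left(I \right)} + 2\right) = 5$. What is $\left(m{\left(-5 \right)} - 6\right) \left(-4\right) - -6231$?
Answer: $6253$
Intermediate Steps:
$m{\left(I \right)} = \frac{1}{2}$ ($m{\left(I \right)} = -2 + \frac{1}{2} \cdot 5 = -2 + \frac{5}{2} = \frac{1}{2}$)
$\left(m{\left(-5 \right)} - 6\right) \left(-4\right) - -6231 = \left(\frac{1}{2} - 6\right) \left(-4\right) - -6231 = \left(- \frac{11}{2}\right) \left(-4\right) + 6231 = 22 + 6231 = 6253$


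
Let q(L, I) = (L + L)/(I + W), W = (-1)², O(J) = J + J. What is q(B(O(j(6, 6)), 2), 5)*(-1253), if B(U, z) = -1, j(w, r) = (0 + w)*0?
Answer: 1253/3 ≈ 417.67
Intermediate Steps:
j(w, r) = 0 (j(w, r) = w*0 = 0)
O(J) = 2*J
W = 1
q(L, I) = 2*L/(1 + I) (q(L, I) = (L + L)/(I + 1) = (2*L)/(1 + I) = 2*L/(1 + I))
q(B(O(j(6, 6)), 2), 5)*(-1253) = (2*(-1)/(1 + 5))*(-1253) = (2*(-1)/6)*(-1253) = (2*(-1)*(⅙))*(-1253) = -⅓*(-1253) = 1253/3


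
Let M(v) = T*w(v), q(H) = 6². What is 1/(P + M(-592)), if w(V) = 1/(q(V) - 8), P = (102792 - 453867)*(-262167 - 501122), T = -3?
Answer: 28/7503207198897 ≈ 3.7317e-12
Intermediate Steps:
P = 267971685675 (P = -351075*(-763289) = 267971685675)
q(H) = 36
w(V) = 1/28 (w(V) = 1/(36 - 8) = 1/28)
M(v) = -3/28 (M(v) = -3*1/28 = -3/28)
1/(P + M(-592)) = 1/(267971685675 - 3/28) = 1/(7503207198897/28) = 28/7503207198897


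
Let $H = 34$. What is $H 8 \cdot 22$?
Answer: $5984$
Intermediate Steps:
$H 8 \cdot 22 = 34 \cdot 8 \cdot 22 = 272 \cdot 22 = 5984$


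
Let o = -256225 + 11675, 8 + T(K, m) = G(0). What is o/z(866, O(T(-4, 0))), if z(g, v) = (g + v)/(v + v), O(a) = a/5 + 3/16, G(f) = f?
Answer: 55268300/69167 ≈ 799.06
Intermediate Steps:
T(K, m) = -8 (T(K, m) = -8 + 0 = -8)
O(a) = 3/16 + a/5 (O(a) = a*(1/5) + 3*(1/16) = a/5 + 3/16 = 3/16 + a/5)
z(g, v) = (g + v)/(2*v) (z(g, v) = (g + v)/((2*v)) = (g + v)*(1/(2*v)) = (g + v)/(2*v))
o = -244550
o/z(866, O(T(-4, 0))) = -244550*2*(3/16 + (1/5)*(-8))/(866 + (3/16 + (1/5)*(-8))) = -244550*2*(3/16 - 8/5)/(866 + (3/16 - 8/5)) = -244550*(-113/(40*(866 - 113/80))) = -244550/((1/2)*(-80/113)*(69167/80)) = -244550/(-69167/226) = -244550*(-226/69167) = 55268300/69167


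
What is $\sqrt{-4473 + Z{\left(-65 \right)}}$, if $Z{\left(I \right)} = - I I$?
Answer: $i \sqrt{8698} \approx 93.263 i$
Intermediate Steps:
$Z{\left(I \right)} = - I^{2}$
$\sqrt{-4473 + Z{\left(-65 \right)}} = \sqrt{-4473 - \left(-65\right)^{2}} = \sqrt{-4473 - 4225} = \sqrt{-8698} = i \sqrt{8698}$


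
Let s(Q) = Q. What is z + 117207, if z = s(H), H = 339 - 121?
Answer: 117425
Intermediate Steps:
H = 218
z = 218
z + 117207 = 218 + 117207 = 117425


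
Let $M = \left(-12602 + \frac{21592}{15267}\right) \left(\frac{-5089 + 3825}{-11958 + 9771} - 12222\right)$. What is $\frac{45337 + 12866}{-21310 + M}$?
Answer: $\frac{1943335834587}{5141085914584510} \approx 0.000378$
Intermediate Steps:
$M = \frac{5141797432661500}{33388929}$ ($M = \left(-12602 + 21592 \cdot \frac{1}{15267}\right) \left(- \frac{1264}{-2187} - 12222\right) = \left(-12602 + \frac{21592}{15267}\right) \left(\left(-1264\right) \left(- \frac{1}{2187}\right) - 12222\right) = - \frac{192373142 \left(\frac{1264}{2187} - 12222\right)}{15267} = \left(- \frac{192373142}{15267}\right) \left(- \frac{26728250}{2187}\right) = \frac{5141797432661500}{33388929} \approx 1.54 \cdot 10^{8}$)
$\frac{45337 + 12866}{-21310 + M} = \frac{45337 + 12866}{-21310 + \frac{5141797432661500}{33388929}} = \frac{58203}{\frac{5141085914584510}{33388929}} = 58203 \cdot \frac{33388929}{5141085914584510} = \frac{1943335834587}{5141085914584510}$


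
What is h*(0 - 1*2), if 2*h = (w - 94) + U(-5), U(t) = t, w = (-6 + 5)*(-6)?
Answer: 93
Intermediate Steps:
w = 6 (w = -1*(-6) = 6)
h = -93/2 (h = ((6 - 94) - 5)/2 = (-88 - 5)/2 = (1/2)*(-93) = -93/2 ≈ -46.500)
h*(0 - 1*2) = -93*(0 - 1*2)/2 = -93*(0 - 2)/2 = -93/2*(-2) = 93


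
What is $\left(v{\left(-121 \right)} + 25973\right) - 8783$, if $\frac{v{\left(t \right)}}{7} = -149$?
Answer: $16147$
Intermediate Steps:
$v{\left(t \right)} = -1043$ ($v{\left(t \right)} = 7 \left(-149\right) = -1043$)
$\left(v{\left(-121 \right)} + 25973\right) - 8783 = \left(-1043 + 25973\right) - 8783 = 24930 - 8783 = 16147$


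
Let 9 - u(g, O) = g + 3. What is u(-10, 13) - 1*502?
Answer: -486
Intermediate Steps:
u(g, O) = 6 - g (u(g, O) = 9 - (g + 3) = 9 - (3 + g) = 9 + (-3 - g) = 6 - g)
u(-10, 13) - 1*502 = (6 - 1*(-10)) - 1*502 = (6 + 10) - 502 = 16 - 502 = -486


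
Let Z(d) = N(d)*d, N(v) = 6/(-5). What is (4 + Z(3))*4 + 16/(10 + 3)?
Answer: 184/65 ≈ 2.8308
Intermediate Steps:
N(v) = -6/5 (N(v) = 6*(-1/5) = -6/5)
Z(d) = -6*d/5
(4 + Z(3))*4 + 16/(10 + 3) = (4 - 6/5*3)*4 + 16/(10 + 3) = (4 - 18/5)*4 + 16/13 = (2/5)*4 + (1/13)*16 = 8/5 + 16/13 = 184/65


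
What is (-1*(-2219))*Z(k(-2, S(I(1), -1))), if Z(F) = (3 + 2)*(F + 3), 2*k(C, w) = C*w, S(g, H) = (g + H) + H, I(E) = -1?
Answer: 66570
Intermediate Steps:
S(g, H) = g + 2*H (S(g, H) = (H + g) + H = g + 2*H)
k(C, w) = C*w/2 (k(C, w) = (C*w)/2 = C*w/2)
Z(F) = 15 + 5*F (Z(F) = 5*(3 + F) = 15 + 5*F)
(-1*(-2219))*Z(k(-2, S(I(1), -1))) = (-1*(-2219))*(15 + 5*((½)*(-2)*(-1 + 2*(-1)))) = 2219*(15 + 5*((½)*(-2)*(-1 - 2))) = 2219*(15 + 5*((½)*(-2)*(-3))) = 2219*(15 + 5*3) = 2219*(15 + 15) = 2219*30 = 66570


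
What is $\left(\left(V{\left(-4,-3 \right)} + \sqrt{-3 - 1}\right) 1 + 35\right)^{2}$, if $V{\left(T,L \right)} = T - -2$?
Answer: $1085 + 132 i \approx 1085.0 + 132.0 i$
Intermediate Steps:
$V{\left(T,L \right)} = 2 + T$ ($V{\left(T,L \right)} = T + 2 = 2 + T$)
$\left(\left(V{\left(-4,-3 \right)} + \sqrt{-3 - 1}\right) 1 + 35\right)^{2} = \left(\left(\left(2 - 4\right) + \sqrt{-3 - 1}\right) 1 + 35\right)^{2} = \left(\left(-2 + \sqrt{-4}\right) 1 + 35\right)^{2} = \left(\left(-2 + 2 i\right) 1 + 35\right)^{2} = \left(\left(-2 + 2 i\right) + 35\right)^{2} = \left(33 + 2 i\right)^{2}$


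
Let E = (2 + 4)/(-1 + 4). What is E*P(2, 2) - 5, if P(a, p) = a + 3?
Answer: 5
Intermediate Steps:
P(a, p) = 3 + a
E = 2 (E = 6/3 = 6*(⅓) = 2)
E*P(2, 2) - 5 = 2*(3 + 2) - 5 = 2*5 - 5 = 10 - 5 = 5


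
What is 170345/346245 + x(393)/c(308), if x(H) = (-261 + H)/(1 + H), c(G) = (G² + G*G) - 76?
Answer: 636435803035/1293621317778 ≈ 0.49198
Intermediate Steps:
c(G) = -76 + 2*G² (c(G) = (G² + G²) - 76 = 2*G² - 76 = -76 + 2*G²)
x(H) = (-261 + H)/(1 + H)
170345/346245 + x(393)/c(308) = 170345/346245 + ((-261 + 393)/(1 + 393))/(-76 + 2*308²) = 170345*(1/346245) + (132/394)/(-76 + 2*94864) = 34069/69249 + ((1/394)*132)/(-76 + 189728) = 34069/69249 + (66/197)/189652 = 34069/69249 + (66/197)*(1/189652) = 34069/69249 + 33/18680722 = 636435803035/1293621317778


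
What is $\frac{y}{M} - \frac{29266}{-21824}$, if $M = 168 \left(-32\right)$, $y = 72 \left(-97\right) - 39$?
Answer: $\frac{1617729}{611072} \approx 2.6474$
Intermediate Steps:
$y = -7023$ ($y = -6984 - 39 = -7023$)
$M = -5376$
$\frac{y}{M} - \frac{29266}{-21824} = - \frac{7023}{-5376} - \frac{29266}{-21824} = \left(-7023\right) \left(- \frac{1}{5376}\right) - - \frac{14633}{10912} = \frac{2341}{1792} + \frac{14633}{10912} = \frac{1617729}{611072}$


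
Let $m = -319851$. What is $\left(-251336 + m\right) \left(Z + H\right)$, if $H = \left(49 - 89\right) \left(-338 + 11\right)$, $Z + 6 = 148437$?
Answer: $-92252983557$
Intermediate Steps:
$Z = 148431$ ($Z = -6 + 148437 = 148431$)
$H = 13080$ ($H = \left(-40\right) \left(-327\right) = 13080$)
$\left(-251336 + m\right) \left(Z + H\right) = \left(-251336 - 319851\right) \left(148431 + 13080\right) = \left(-571187\right) 161511 = -92252983557$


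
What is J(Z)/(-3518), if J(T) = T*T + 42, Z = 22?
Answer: -263/1759 ≈ -0.14952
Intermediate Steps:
J(T) = 42 + T² (J(T) = T² + 42 = 42 + T²)
J(Z)/(-3518) = (42 + 22²)/(-3518) = (42 + 484)*(-1/3518) = 526*(-1/3518) = -263/1759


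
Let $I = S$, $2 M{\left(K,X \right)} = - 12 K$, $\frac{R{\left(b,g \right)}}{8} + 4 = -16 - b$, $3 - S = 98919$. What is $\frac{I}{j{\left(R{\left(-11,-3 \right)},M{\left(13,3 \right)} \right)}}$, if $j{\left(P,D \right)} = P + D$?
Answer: $\frac{16486}{25} \approx 659.44$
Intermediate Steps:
$S = -98916$ ($S = 3 - 98919 = -98916$)
$R{\left(b,g \right)} = -160 - 8 b$ ($R{\left(b,g \right)} = -32 + 8 \left(-16 - b\right) = -32 - \left(128 + 8 b\right) = -160 - 8 b$)
$M{\left(K,X \right)} = - 6 K$ ($M{\left(K,X \right)} = \frac{\left(-12\right) K}{2} = - 6 K$)
$j{\left(P,D \right)} = D + P$
$I = -98916$
$\frac{I}{j{\left(R{\left(-11,-3 \right)},M{\left(13,3 \right)} \right)}} = - \frac{98916}{\left(-6\right) 13 - 72} = - \frac{98916}{-78 + \left(-160 + 88\right)} = - \frac{98916}{-78 - 72} = - \frac{98916}{-150} = \left(-98916\right) \left(- \frac{1}{150}\right) = \frac{16486}{25}$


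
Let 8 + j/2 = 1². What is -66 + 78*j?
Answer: -1158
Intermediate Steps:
j = -14 (j = -16 + 2*1² = -16 + 2*1 = -16 + 2 = -14)
-66 + 78*j = -66 + 78*(-14) = -66 - 1092 = -1158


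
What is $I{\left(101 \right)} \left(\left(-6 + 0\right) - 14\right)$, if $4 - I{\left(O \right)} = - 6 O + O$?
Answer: $-10180$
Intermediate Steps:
$I{\left(O \right)} = 4 + 5 O$ ($I{\left(O \right)} = 4 - \left(- 6 O + O\right) = 4 - - 5 O = 4 + 5 O$)
$I{\left(101 \right)} \left(\left(-6 + 0\right) - 14\right) = \left(4 + 5 \cdot 101\right) \left(\left(-6 + 0\right) - 14\right) = \left(4 + 505\right) \left(-6 - 14\right) = 509 \left(-20\right) = -10180$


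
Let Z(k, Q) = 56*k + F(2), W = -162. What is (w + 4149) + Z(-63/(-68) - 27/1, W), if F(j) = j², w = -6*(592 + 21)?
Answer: -16747/17 ≈ -985.12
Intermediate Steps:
w = -3678 (w = -6*613 = -3678)
Z(k, Q) = 4 + 56*k (Z(k, Q) = 56*k + 2² = 56*k + 4 = 4 + 56*k)
(w + 4149) + Z(-63/(-68) - 27/1, W) = (-3678 + 4149) + (4 + 56*(-63/(-68) - 27/1)) = 471 + (4 + 56*(-63*(-1/68) - 27*1)) = 471 + (4 + 56*(63/68 - 27)) = 471 + (4 + 56*(-1773/68)) = 471 + (4 - 24822/17) = 471 - 24754/17 = -16747/17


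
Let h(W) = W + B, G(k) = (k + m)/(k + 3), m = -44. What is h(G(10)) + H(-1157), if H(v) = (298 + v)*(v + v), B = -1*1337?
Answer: 25823023/13 ≈ 1.9864e+6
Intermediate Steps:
B = -1337
G(k) = (-44 + k)/(3 + k) (G(k) = (k - 44)/(k + 3) = (-44 + k)/(3 + k))
H(v) = 2*v*(298 + v) (H(v) = (298 + v)*(2*v) = 2*v*(298 + v))
h(W) = -1337 + W (h(W) = W - 1337 = -1337 + W)
h(G(10)) + H(-1157) = (-1337 + (-44 + 10)/(3 + 10)) + 2*(-1157)*(298 - 1157) = (-1337 - 34/13) + 2*(-1157)*(-859) = (-1337 + (1/13)*(-34)) + 1987726 = (-1337 - 34/13) + 1987726 = -17415/13 + 1987726 = 25823023/13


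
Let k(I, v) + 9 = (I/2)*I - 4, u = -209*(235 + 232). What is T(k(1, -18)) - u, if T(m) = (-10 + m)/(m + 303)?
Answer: 56707298/581 ≈ 97603.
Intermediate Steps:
u = -97603 (u = -209*467 = -97603)
k(I, v) = -13 + I**2/2 (k(I, v) = -9 + ((I/2)*I - 4) = -9 + (I**2/2 - 4) = -9 + (-4 + I**2/2) = -13 + I**2/2)
T(m) = (-10 + m)/(303 + m)
T(k(1, -18)) - u = (-10 + (-13 + (1/2)*1**2))/(303 + (-13 + (1/2)*1**2)) - 1*(-97603) = (-10 + (-13 + (1/2)*1))/(303 + (-13 + (1/2)*1)) + 97603 = (-10 + (-13 + 1/2))/(303 + (-13 + 1/2)) + 97603 = (-10 - 25/2)/(303 - 25/2) + 97603 = -45/2/(581/2) + 97603 = (2/581)*(-45/2) + 97603 = -45/581 + 97603 = 56707298/581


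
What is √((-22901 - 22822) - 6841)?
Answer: 2*I*√13141 ≈ 229.27*I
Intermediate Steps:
√((-22901 - 22822) - 6841) = √(-45723 - 6841) = √(-52564) = 2*I*√13141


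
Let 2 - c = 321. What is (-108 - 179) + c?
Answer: -606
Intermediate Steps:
c = -319 (c = 2 - 1*321 = 2 - 321 = -319)
(-108 - 179) + c = (-108 - 179) - 319 = -287 - 319 = -606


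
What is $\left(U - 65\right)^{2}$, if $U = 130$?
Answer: $4225$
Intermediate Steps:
$\left(U - 65\right)^{2} = \left(130 - 65\right)^{2} = 65^{2} = 4225$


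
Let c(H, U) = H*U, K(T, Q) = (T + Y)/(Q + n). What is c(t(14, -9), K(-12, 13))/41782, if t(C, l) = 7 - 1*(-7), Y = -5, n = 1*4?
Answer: -7/20891 ≈ -0.00033507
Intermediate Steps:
n = 4
t(C, l) = 14 (t(C, l) = 7 + 7 = 14)
K(T, Q) = (-5 + T)/(4 + Q) (K(T, Q) = (T - 5)/(Q + 4) = (-5 + T)/(4 + Q))
c(t(14, -9), K(-12, 13))/41782 = (14*((-5 - 12)/(4 + 13)))/41782 = (14*(-17/17))*(1/41782) = (14*((1/17)*(-17)))*(1/41782) = (14*(-1))*(1/41782) = -14*1/41782 = -7/20891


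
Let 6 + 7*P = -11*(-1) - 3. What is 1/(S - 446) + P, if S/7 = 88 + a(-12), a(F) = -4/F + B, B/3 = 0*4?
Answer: 1055/3619 ≈ 0.29152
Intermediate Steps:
B = 0 (B = 3*(0*4) = 3*0 = 0)
a(F) = -4/F (a(F) = -4/F + 0 = -4/F)
S = 1855/3 (S = 7*(88 - 4/(-12)) = 7*(88 - 4*(-1/12)) = 7*(88 + ⅓) = 7*(265/3) = 1855/3 ≈ 618.33)
P = 2/7 (P = -6/7 + (-11*(-1) - 3)/7 = -6/7 + (11 - 3)/7 = -6/7 + (⅐)*8 = -6/7 + 8/7 = 2/7 ≈ 0.28571)
1/(S - 446) + P = 1/(1855/3 - 446) + 2/7 = 1/(517/3) + 2/7 = 3/517 + 2/7 = 1055/3619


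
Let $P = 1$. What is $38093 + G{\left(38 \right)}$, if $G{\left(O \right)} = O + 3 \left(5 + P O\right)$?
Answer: $38260$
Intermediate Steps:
$G{\left(O \right)} = 15 + 4 O$ ($G{\left(O \right)} = O + 3 \left(5 + 1 O\right) = O + 3 \left(5 + O\right) = O + \left(15 + 3 O\right) = 15 + 4 O$)
$38093 + G{\left(38 \right)} = 38093 + \left(15 + 4 \cdot 38\right) = 38093 + \left(15 + 152\right) = 38093 + 167 = 38260$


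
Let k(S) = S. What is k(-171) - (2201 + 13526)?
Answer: -15898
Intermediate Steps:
k(-171) - (2201 + 13526) = -171 - (2201 + 13526) = -171 - 1*15727 = -171 - 15727 = -15898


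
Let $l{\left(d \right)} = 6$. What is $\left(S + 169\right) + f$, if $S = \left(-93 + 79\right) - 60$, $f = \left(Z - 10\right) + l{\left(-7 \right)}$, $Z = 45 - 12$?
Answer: $124$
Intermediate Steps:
$Z = 33$
$f = 29$ ($f = \left(33 - 10\right) + 6 = 23 + 6 = 29$)
$S = -74$ ($S = -14 - 60 = -74$)
$\left(S + 169\right) + f = \left(-74 + 169\right) + 29 = 95 + 29 = 124$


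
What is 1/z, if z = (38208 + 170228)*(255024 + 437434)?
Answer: 1/144333175688 ≈ 6.9284e-12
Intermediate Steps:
z = 144333175688 (z = 208436*692458 = 144333175688)
1/z = 1/144333175688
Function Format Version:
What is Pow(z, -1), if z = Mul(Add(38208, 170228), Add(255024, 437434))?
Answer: Rational(1, 144333175688) ≈ 6.9284e-12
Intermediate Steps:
z = 144333175688 (z = Mul(208436, 692458) = 144333175688)
Pow(z, -1) = Pow(144333175688, -1) = Rational(1, 144333175688)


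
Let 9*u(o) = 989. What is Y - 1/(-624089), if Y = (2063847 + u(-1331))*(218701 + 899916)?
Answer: 12967942440596701765/5616801 ≈ 2.3088e+12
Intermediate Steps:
u(o) = 989/9 (u(o) = (1/9)*989 = 989/9)
Y = 20778995368604/9 (Y = (2063847 + 989/9)*(218701 + 899916) = (18575612/9)*1118617 = 20778995368604/9 ≈ 2.3088e+12)
Y - 1/(-624089) = 20778995368604/9 - 1/(-624089) = 20778995368604/9 - 1*(-1/624089) = 20778995368604/9 + 1/624089 = 12967942440596701765/5616801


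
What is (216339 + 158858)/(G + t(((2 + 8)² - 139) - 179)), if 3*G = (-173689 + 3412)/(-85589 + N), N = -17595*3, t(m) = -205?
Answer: -51917509678/28309911 ≈ -1833.9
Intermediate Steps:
N = -52785
G = 56759/138374 (G = ((-173689 + 3412)/(-85589 - 52785))/3 = (-170277/(-138374))/3 = (-170277*(-1/138374))/3 = (⅓)*(170277/138374) = 56759/138374 ≈ 0.41019)
(216339 + 158858)/(G + t(((2 + 8)² - 139) - 179)) = (216339 + 158858)/(56759/138374 - 205) = 375197/(-28309911/138374) = 375197*(-138374/28309911) = -51917509678/28309911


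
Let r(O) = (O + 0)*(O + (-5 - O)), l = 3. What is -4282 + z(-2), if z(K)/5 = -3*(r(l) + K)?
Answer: -4027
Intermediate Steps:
r(O) = -5*O (r(O) = O*(-5) = -5*O)
z(K) = 225 - 15*K (z(K) = 5*(-3*(-5*3 + K)) = 5*(-3*(-15 + K)) = 5*(45 - 3*K) = 225 - 15*K)
-4282 + z(-2) = -4282 + (225 - 15*(-2)) = -4282 + (225 + 30) = -4282 + 255 = -4027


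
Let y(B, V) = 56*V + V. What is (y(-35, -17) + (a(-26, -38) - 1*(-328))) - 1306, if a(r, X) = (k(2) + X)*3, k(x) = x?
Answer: -2055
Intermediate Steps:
y(B, V) = 57*V
a(r, X) = 6 + 3*X (a(r, X) = (2 + X)*3 = 6 + 3*X)
(y(-35, -17) + (a(-26, -38) - 1*(-328))) - 1306 = (57*(-17) + ((6 + 3*(-38)) - 1*(-328))) - 1306 = (-969 + ((6 - 114) + 328)) - 1306 = (-969 + (-108 + 328)) - 1306 = (-969 + 220) - 1306 = -749 - 1306 = -2055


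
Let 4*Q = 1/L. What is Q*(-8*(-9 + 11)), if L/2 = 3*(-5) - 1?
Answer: 1/8 ≈ 0.12500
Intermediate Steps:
L = -32 (L = 2*(3*(-5) - 1) = 2*(-15 - 1) = 2*(-16) = -32)
Q = -1/128 (Q = (1/4)/(-32) = (1/4)*(-1/32) = -1/128 ≈ -0.0078125)
Q*(-8*(-9 + 11)) = -(-1)*(-9 + 11)/16 = -(-1)*2/16 = -1/128*(-16) = 1/8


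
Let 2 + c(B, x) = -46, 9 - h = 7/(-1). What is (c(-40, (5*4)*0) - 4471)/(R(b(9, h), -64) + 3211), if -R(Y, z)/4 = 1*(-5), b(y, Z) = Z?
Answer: -4519/3231 ≈ -1.3986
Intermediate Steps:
h = 16 (h = 9 - 7/(-1) = 9 - 7*(-1) = 9 - 1*(-7) = 9 + 7 = 16)
c(B, x) = -48 (c(B, x) = -2 - 46 = -48)
R(Y, z) = 20 (R(Y, z) = -4*(-5) = 20)
(c(-40, (5*4)*0) - 4471)/(R(b(9, h), -64) + 3211) = (-48 - 4471)/(20 + 3211) = -4519/3231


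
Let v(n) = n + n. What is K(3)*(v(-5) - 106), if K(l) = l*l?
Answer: -1044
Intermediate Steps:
K(l) = l**2
v(n) = 2*n
K(3)*(v(-5) - 106) = 3**2*(2*(-5) - 106) = 9*(-10 - 106) = 9*(-116) = -1044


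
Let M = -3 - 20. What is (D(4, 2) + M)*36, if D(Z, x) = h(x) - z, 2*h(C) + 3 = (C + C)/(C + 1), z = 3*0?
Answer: -858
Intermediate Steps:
z = 0
M = -23
h(C) = -3/2 + C/(1 + C) (h(C) = -3/2 + ((C + C)/(C + 1))/2 = -3/2 + ((2*C)/(1 + C))/2 = -3/2 + (2*C/(1 + C))/2 = -3/2 + C/(1 + C))
D(Z, x) = (-3 - x)/(2*(1 + x)) (D(Z, x) = (-3 - x)/(2*(1 + x)) - 1*0 = (-3 - x)/(2*(1 + x)) + 0 = (-3 - x)/(2*(1 + x)))
(D(4, 2) + M)*36 = ((-3 - 1*2)/(2*(1 + 2)) - 23)*36 = ((1/2)*(-3 - 2)/3 - 23)*36 = ((1/2)*(1/3)*(-5) - 23)*36 = (-5/6 - 23)*36 = -143/6*36 = -858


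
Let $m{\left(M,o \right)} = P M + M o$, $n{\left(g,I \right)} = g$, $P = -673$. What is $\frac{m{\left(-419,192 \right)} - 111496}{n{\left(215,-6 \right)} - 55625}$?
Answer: $- \frac{90043}{55410} \approx -1.625$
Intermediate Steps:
$m{\left(M,o \right)} = - 673 M + M o$
$\frac{m{\left(-419,192 \right)} - 111496}{n{\left(215,-6 \right)} - 55625} = \frac{- 419 \left(-673 + 192\right) - 111496}{215 - 55625} = \frac{\left(-419\right) \left(-481\right) - 111496}{-55410} = \left(201539 - 111496\right) \left(- \frac{1}{55410}\right) = 90043 \left(- \frac{1}{55410}\right) = - \frac{90043}{55410}$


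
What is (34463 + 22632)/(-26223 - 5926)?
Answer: -57095/32149 ≈ -1.7759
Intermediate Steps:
(34463 + 22632)/(-26223 - 5926) = 57095/(-32149) = 57095*(-1/32149) = -57095/32149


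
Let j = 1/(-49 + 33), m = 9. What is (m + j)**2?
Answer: 20449/256 ≈ 79.879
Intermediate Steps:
j = -1/16 (j = 1/(-16) = -1/16 ≈ -0.062500)
(m + j)**2 = (9 - 1/16)**2 = (143/16)**2 = 20449/256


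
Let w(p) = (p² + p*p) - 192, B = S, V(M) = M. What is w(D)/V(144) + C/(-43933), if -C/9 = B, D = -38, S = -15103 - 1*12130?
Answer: 10393675/790794 ≈ 13.143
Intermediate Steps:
S = -27233 (S = -15103 - 12130 = -27233)
B = -27233
C = 245097 (C = -9*(-27233) = 245097)
w(p) = -192 + 2*p² (w(p) = (p² + p²) - 192 = 2*p² - 192 = -192 + 2*p²)
w(D)/V(144) + C/(-43933) = (-192 + 2*(-38)²)/144 + 245097/(-43933) = (-192 + 2*1444)*(1/144) + 245097*(-1/43933) = (-192 + 2888)*(1/144) - 245097/43933 = 2696*(1/144) - 245097/43933 = 337/18 - 245097/43933 = 10393675/790794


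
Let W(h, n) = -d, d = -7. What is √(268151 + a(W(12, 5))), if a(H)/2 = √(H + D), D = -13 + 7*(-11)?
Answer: √(268151 + 2*I*√83) ≈ 517.83 + 0.018*I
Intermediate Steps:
W(h, n) = 7 (W(h, n) = -1*(-7) = 7)
D = -90 (D = -13 - 77 = -90)
a(H) = 2*√(-90 + H) (a(H) = 2*√(H - 90) = 2*√(-90 + H))
√(268151 + a(W(12, 5))) = √(268151 + 2*√(-90 + 7)) = √(268151 + 2*√(-83)) = √(268151 + 2*(I*√83)) = √(268151 + 2*I*√83)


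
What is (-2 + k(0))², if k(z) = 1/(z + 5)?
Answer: 81/25 ≈ 3.2400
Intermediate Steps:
k(z) = 1/(5 + z)
(-2 + k(0))² = (-2 + 1/(5 + 0))² = (-2 + 1/5)² = (-2 + ⅕)² = (-9/5)² = 81/25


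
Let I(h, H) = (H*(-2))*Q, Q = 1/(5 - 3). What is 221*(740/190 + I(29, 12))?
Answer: -34034/19 ≈ -1791.3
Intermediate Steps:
Q = ½ (Q = 1/2 = ½ ≈ 0.50000)
I(h, H) = -H (I(h, H) = (H*(-2))*(½) = -2*H*(½) = -H)
221*(740/190 + I(29, 12)) = 221*(740/190 - 1*12) = 221*(740*(1/190) - 12) = 221*(74/19 - 12) = 221*(-154/19) = -34034/19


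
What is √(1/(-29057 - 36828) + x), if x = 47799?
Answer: √207487487255890/65885 ≈ 218.63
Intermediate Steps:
√(1/(-29057 - 36828) + x) = √(1/(-29057 - 36828) + 47799) = √(1/(-65885) + 47799) = √(-1/65885 + 47799) = √(3149237114/65885) = √207487487255890/65885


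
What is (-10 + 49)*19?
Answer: 741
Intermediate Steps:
(-10 + 49)*19 = 39*19 = 741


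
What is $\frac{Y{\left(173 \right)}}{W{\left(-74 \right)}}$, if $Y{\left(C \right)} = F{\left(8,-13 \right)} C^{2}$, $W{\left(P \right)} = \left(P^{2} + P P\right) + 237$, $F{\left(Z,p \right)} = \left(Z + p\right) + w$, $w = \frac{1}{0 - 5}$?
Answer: $- \frac{778154}{55945} \approx -13.909$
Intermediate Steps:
$w = - \frac{1}{5}$ ($w = \frac{1}{-5} = - \frac{1}{5} \approx -0.2$)
$F{\left(Z,p \right)} = - \frac{1}{5} + Z + p$ ($F{\left(Z,p \right)} = \left(Z + p\right) - \frac{1}{5} = - \frac{1}{5} + Z + p$)
$W{\left(P \right)} = 237 + 2 P^{2}$ ($W{\left(P \right)} = \left(P^{2} + P^{2}\right) + 237 = 2 P^{2} + 237 = 237 + 2 P^{2}$)
$Y{\left(C \right)} = - \frac{26 C^{2}}{5}$ ($Y{\left(C \right)} = \left(- \frac{1}{5} + 8 - 13\right) C^{2} = - \frac{26 C^{2}}{5}$)
$\frac{Y{\left(173 \right)}}{W{\left(-74 \right)}} = \frac{\left(- \frac{26}{5}\right) 173^{2}}{237 + 2 \left(-74\right)^{2}} = \frac{\left(- \frac{26}{5}\right) 29929}{237 + 2 \cdot 5476} = - \frac{778154}{5 \left(237 + 10952\right)} = - \frac{778154}{5 \cdot 11189} = \left(- \frac{778154}{5}\right) \frac{1}{11189} = - \frac{778154}{55945}$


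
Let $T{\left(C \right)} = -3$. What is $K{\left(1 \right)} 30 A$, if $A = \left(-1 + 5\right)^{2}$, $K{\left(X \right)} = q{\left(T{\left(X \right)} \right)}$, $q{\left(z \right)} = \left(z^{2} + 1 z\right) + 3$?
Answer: $4320$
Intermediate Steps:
$q{\left(z \right)} = 3 + z + z^{2}$ ($q{\left(z \right)} = \left(z^{2} + z\right) + 3 = \left(z + z^{2}\right) + 3 = 3 + z + z^{2}$)
$K{\left(X \right)} = 9$ ($K{\left(X \right)} = 3 - 3 + \left(-3\right)^{2} = 3 - 3 + 9 = 9$)
$A = 16$ ($A = 4^{2} = 16$)
$K{\left(1 \right)} 30 A = 9 \cdot 30 \cdot 16 = 270 \cdot 16 = 4320$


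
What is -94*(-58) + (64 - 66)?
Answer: 5450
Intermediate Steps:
-94*(-58) + (64 - 66) = 5452 - 2 = 5450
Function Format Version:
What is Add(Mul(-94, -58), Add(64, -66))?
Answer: 5450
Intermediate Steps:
Add(Mul(-94, -58), Add(64, -66)) = Add(5452, -2) = 5450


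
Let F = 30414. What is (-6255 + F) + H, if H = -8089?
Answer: 16070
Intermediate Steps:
(-6255 + F) + H = (-6255 + 30414) - 8089 = 24159 - 8089 = 16070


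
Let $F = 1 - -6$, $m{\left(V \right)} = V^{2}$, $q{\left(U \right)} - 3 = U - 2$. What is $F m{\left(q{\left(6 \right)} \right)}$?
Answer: $343$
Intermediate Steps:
$q{\left(U \right)} = 1 + U$ ($q{\left(U \right)} = 3 + \left(U - 2\right) = 3 + \left(-2 + U\right) = 1 + U$)
$F = 7$ ($F = 1 + 6 = 7$)
$F m{\left(q{\left(6 \right)} \right)} = 7 \left(1 + 6\right)^{2} = 7 \cdot 7^{2} = 7 \cdot 49 = 343$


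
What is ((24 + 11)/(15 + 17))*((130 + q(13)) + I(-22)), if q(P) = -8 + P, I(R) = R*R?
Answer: 21665/32 ≈ 677.03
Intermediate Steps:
I(R) = R²
((24 + 11)/(15 + 17))*((130 + q(13)) + I(-22)) = ((24 + 11)/(15 + 17))*((130 + (-8 + 13)) + (-22)²) = (35/32)*((130 + 5) + 484) = (35*(1/32))*(135 + 484) = (35/32)*619 = 21665/32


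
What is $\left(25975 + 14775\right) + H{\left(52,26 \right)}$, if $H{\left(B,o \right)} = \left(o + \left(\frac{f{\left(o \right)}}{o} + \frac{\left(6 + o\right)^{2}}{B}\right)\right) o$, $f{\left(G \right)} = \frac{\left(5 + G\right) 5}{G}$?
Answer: $\frac{1090543}{26} \approx 41944.0$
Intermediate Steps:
$f{\left(G \right)} = \frac{25 + 5 G}{G}$
$H{\left(B,o \right)} = o \left(o + \frac{\left(6 + o\right)^{2}}{B} + \frac{5 + \frac{25}{o}}{o}\right)$ ($H{\left(B,o \right)} = \left(o + \left(\frac{5 + \frac{25}{o}}{o} + \frac{\left(6 + o\right)^{2}}{B}\right)\right) o = \left(o + \left(\frac{\left(6 + o\right)^{2}}{B} + \frac{5 + \frac{25}{o}}{o}\right)\right) o = \left(o + \frac{\left(6 + o\right)^{2}}{B} + \frac{5 + \frac{25}{o}}{o}\right) o = o \left(o + \frac{\left(6 + o\right)^{2}}{B} + \frac{5 + \frac{25}{o}}{o}\right)$)
$\left(25975 + 14775\right) + H{\left(52,26 \right)} = \left(25975 + 14775\right) + \left(5 + 26^{2} + \frac{25}{26} + \frac{26 \left(6 + 26\right)^{2}}{52}\right) = 40750 + \left(5 + 676 + 25 \cdot \frac{1}{26} + 26 \cdot \frac{1}{52} \cdot 32^{2}\right) = 40750 + \left(5 + 676 + \frac{25}{26} + 26 \cdot \frac{1}{52} \cdot 1024\right) = 40750 + \left(5 + 676 + \frac{25}{26} + 512\right) = 40750 + \frac{31043}{26} = \frac{1090543}{26}$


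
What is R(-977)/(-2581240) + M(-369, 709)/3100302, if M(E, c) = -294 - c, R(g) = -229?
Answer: -939507281/4001311767240 ≈ -0.00023480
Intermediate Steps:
R(-977)/(-2581240) + M(-369, 709)/3100302 = -229/(-2581240) + (-294 - 1*709)/3100302 = -229*(-1/2581240) + (-294 - 709)*(1/3100302) = 229/2581240 - 1003*1/3100302 = 229/2581240 - 1003/3100302 = -939507281/4001311767240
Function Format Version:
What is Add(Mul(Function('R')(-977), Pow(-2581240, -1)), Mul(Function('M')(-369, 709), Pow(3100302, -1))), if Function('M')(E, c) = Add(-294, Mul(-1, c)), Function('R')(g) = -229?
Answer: Rational(-939507281, 4001311767240) ≈ -0.00023480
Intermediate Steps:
Add(Mul(Function('R')(-977), Pow(-2581240, -1)), Mul(Function('M')(-369, 709), Pow(3100302, -1))) = Add(Mul(-229, Pow(-2581240, -1)), Mul(Add(-294, Mul(-1, 709)), Pow(3100302, -1))) = Add(Mul(-229, Rational(-1, 2581240)), Mul(Add(-294, -709), Rational(1, 3100302))) = Add(Rational(229, 2581240), Mul(-1003, Rational(1, 3100302))) = Add(Rational(229, 2581240), Rational(-1003, 3100302)) = Rational(-939507281, 4001311767240)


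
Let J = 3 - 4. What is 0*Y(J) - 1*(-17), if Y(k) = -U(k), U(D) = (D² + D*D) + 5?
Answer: 17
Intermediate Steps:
U(D) = 5 + 2*D² (U(D) = (D² + D²) + 5 = 2*D² + 5 = 5 + 2*D²)
J = -1
Y(k) = -5 - 2*k² (Y(k) = -(5 + 2*k²) = -5 - 2*k²)
0*Y(J) - 1*(-17) = 0*(-5 - 2*(-1)²) - 1*(-17) = 0*(-5 - 2*1) + 17 = 0*(-5 - 2) + 17 = 0*(-7) + 17 = 0 + 17 = 17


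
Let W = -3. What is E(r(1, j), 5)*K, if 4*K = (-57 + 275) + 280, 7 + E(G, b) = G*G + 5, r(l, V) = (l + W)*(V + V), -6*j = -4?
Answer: 1909/3 ≈ 636.33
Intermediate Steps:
j = 2/3 (j = -1/6*(-4) = 2/3 ≈ 0.66667)
r(l, V) = 2*V*(-3 + l) (r(l, V) = (l - 3)*(V + V) = (-3 + l)*(2*V) = 2*V*(-3 + l))
E(G, b) = -2 + G**2 (E(G, b) = -7 + (G*G + 5) = -7 + (G**2 + 5) = -7 + (5 + G**2) = -2 + G**2)
K = 249/2 (K = ((-57 + 275) + 280)/4 = (218 + 280)/4 = (1/4)*498 = 249/2 ≈ 124.50)
E(r(1, j), 5)*K = (-2 + (2*(2/3)*(-3 + 1))**2)*(249/2) = (-2 + (2*(2/3)*(-2))**2)*(249/2) = (-2 + (-8/3)**2)*(249/2) = (-2 + 64/9)*(249/2) = (46/9)*(249/2) = 1909/3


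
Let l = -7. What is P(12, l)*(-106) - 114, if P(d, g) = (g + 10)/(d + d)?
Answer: -509/4 ≈ -127.25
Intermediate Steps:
P(d, g) = (10 + g)/(2*d) (P(d, g) = (10 + g)/((2*d)) = (10 + g)*(1/(2*d)) = (10 + g)/(2*d))
P(12, l)*(-106) - 114 = ((½)*(10 - 7)/12)*(-106) - 114 = ((½)*(1/12)*3)*(-106) - 114 = (⅛)*(-106) - 114 = -53/4 - 114 = -509/4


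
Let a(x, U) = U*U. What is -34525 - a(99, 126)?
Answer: -50401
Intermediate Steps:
a(x, U) = U**2
-34525 - a(99, 126) = -34525 - 1*126**2 = -34525 - 1*15876 = -34525 - 15876 = -50401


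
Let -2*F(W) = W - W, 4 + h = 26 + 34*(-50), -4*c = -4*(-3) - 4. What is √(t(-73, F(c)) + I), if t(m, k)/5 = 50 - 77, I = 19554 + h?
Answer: √17741 ≈ 133.20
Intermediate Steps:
c = -2 (c = -(-4*(-3) - 4)/4 = -(12 - 4)/4 = -¼*8 = -2)
h = -1678 (h = -4 + (26 + 34*(-50)) = -4 + (26 - 1700) = -4 - 1674 = -1678)
F(W) = 0 (F(W) = -(W - W)/2 = -½*0 = 0)
I = 17876 (I = 19554 - 1678 = 17876)
t(m, k) = -135 (t(m, k) = 5*(50 - 77) = 5*(-27) = -135)
√(t(-73, F(c)) + I) = √(-135 + 17876) = √17741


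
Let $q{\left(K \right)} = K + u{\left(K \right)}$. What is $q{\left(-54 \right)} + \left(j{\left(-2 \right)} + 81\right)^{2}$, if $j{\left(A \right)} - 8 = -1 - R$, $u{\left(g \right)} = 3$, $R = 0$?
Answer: $7693$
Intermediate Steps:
$j{\left(A \right)} = 7$ ($j{\left(A \right)} = 8 - 1 = 7$)
$q{\left(K \right)} = 3 + K$ ($q{\left(K \right)} = K + 3 = 3 + K$)
$q{\left(-54 \right)} + \left(j{\left(-2 \right)} + 81\right)^{2} = \left(3 - 54\right) + \left(7 + 81\right)^{2} = -51 + 88^{2} = -51 + 7744 = 7693$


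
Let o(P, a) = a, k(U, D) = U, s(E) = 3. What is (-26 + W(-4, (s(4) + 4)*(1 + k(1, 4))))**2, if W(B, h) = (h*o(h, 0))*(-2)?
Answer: 676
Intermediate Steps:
W(B, h) = 0 (W(B, h) = (h*0)*(-2) = 0*(-2) = 0)
(-26 + W(-4, (s(4) + 4)*(1 + k(1, 4))))**2 = (-26 + 0)**2 = (-26)**2 = 676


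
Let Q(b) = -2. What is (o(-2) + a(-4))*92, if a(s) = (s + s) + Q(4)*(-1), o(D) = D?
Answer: -736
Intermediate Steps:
a(s) = 2 + 2*s (a(s) = (s + s) - 2*(-1) = 2*s + 2 = 2 + 2*s)
(o(-2) + a(-4))*92 = (-2 + (2 + 2*(-4)))*92 = (-2 + (2 - 8))*92 = (-2 - 6)*92 = -8*92 = -736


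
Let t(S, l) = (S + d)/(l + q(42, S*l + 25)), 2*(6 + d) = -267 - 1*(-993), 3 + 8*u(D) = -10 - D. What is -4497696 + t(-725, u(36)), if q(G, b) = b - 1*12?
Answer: -40007006656/8895 ≈ -4.4977e+6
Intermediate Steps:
q(G, b) = -12 + b (q(G, b) = b - 12 = -12 + b)
u(D) = -13/8 - D/8 (u(D) = -3/8 + (-10 - D)/8 = -3/8 + (-5/4 - D/8) = -13/8 - D/8)
d = 357 (d = -6 + (-267 - 1*(-993))/2 = -6 + (-267 + 993)/2 = -6 + (½)*726 = -6 + 363 = 357)
t(S, l) = (357 + S)/(13 + l + S*l) (t(S, l) = (S + 357)/(l + (-12 + (S*l + 25))) = (357 + S)/(l + (-12 + (25 + S*l))) = (357 + S)/(l + (13 + S*l)) = (357 + S)/(13 + l + S*l))
-4497696 + t(-725, u(36)) = -4497696 + (357 - 725)/(13 + (-13/8 - ⅛*36) - 725*(-13/8 - ⅛*36)) = -4497696 - 368/(13 + (-13/8 - 9/2) - 725*(-13/8 - 9/2)) = -4497696 - 368/(13 - 49/8 - 725*(-49/8)) = -4497696 - 368/(13 - 49/8 + 35525/8) = -4497696 - 368/(8895/2) = -4497696 + (2/8895)*(-368) = -4497696 - 736/8895 = -40007006656/8895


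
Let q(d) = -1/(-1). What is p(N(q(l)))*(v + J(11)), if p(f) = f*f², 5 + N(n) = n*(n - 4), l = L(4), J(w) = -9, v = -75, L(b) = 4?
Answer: 43008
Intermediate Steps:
l = 4
q(d) = 1 (q(d) = -1*(-1) = 1)
N(n) = -5 + n*(-4 + n) (N(n) = -5 + n*(n - 4) = -5 + n*(-4 + n))
p(f) = f³
p(N(q(l)))*(v + J(11)) = (-5 + 1² - 4*1)³*(-75 - 9) = (-5 + 1 - 4)³*(-84) = (-8)³*(-84) = -512*(-84) = 43008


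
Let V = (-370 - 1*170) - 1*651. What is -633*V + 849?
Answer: 754752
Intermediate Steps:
V = -1191 (V = (-370 - 170) - 651 = -540 - 651 = -1191)
-633*V + 849 = -633*(-1191) + 849 = 753903 + 849 = 754752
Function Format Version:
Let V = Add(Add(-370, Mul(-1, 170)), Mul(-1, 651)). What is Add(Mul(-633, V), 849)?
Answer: 754752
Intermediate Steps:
V = -1191 (V = Add(Add(-370, -170), -651) = Add(-540, -651) = -1191)
Add(Mul(-633, V), 849) = Add(Mul(-633, -1191), 849) = Add(753903, 849) = 754752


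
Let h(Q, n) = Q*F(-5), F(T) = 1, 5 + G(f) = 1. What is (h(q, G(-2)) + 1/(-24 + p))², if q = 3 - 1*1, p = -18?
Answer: 6889/1764 ≈ 3.9053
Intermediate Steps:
G(f) = -4 (G(f) = -5 + 1 = -4)
q = 2 (q = 3 - 1 = 2)
h(Q, n) = Q (h(Q, n) = Q*1 = Q)
(h(q, G(-2)) + 1/(-24 + p))² = (2 + 1/(-24 - 18))² = (2 + 1/(-42))² = (2 - 1/42)² = (83/42)² = 6889/1764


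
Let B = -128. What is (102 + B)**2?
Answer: 676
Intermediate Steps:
(102 + B)**2 = (102 - 128)**2 = (-26)**2 = 676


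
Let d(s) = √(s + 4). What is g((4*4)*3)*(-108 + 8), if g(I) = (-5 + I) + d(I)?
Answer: -4300 - 200*√13 ≈ -5021.1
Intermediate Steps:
d(s) = √(4 + s)
g(I) = -5 + I + √(4 + I) (g(I) = (-5 + I) + √(4 + I) = -5 + I + √(4 + I))
g((4*4)*3)*(-108 + 8) = (-5 + (4*4)*3 + √(4 + (4*4)*3))*(-108 + 8) = (-5 + 16*3 + √(4 + 16*3))*(-100) = (-5 + 48 + √(4 + 48))*(-100) = (-5 + 48 + √52)*(-100) = (-5 + 48 + 2*√13)*(-100) = (43 + 2*√13)*(-100) = -4300 - 200*√13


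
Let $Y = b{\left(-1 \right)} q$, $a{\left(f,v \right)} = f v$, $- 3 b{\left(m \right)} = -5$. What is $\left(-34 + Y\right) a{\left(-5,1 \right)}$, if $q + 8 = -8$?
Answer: $\frac{910}{3} \approx 303.33$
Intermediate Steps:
$q = -16$ ($q = -8 - 8 = -16$)
$b{\left(m \right)} = \frac{5}{3}$ ($b{\left(m \right)} = \left(- \frac{1}{3}\right) \left(-5\right) = \frac{5}{3}$)
$Y = - \frac{80}{3}$ ($Y = \frac{5}{3} \left(-16\right) = - \frac{80}{3} \approx -26.667$)
$\left(-34 + Y\right) a{\left(-5,1 \right)} = \left(-34 - \frac{80}{3}\right) \left(\left(-5\right) 1\right) = \left(- \frac{182}{3}\right) \left(-5\right) = \frac{910}{3}$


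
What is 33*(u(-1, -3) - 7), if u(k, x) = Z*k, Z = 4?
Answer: -363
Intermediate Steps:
u(k, x) = 4*k
33*(u(-1, -3) - 7) = 33*(4*(-1) - 7) = 33*(-4 - 7) = 33*(-11) = -363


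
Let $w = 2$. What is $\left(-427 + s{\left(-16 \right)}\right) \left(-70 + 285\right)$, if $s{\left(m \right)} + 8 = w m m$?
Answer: $16555$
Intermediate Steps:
$s{\left(m \right)} = -8 + 2 m^{2}$ ($s{\left(m \right)} = -8 + 2 m m = -8 + 2 m^{2}$)
$\left(-427 + s{\left(-16 \right)}\right) \left(-70 + 285\right) = \left(-427 - \left(8 - 2 \left(-16\right)^{2}\right)\right) \left(-70 + 285\right) = \left(-427 + \left(-8 + 2 \cdot 256\right)\right) 215 = \left(-427 + \left(-8 + 512\right)\right) 215 = \left(-427 + 504\right) 215 = 77 \cdot 215 = 16555$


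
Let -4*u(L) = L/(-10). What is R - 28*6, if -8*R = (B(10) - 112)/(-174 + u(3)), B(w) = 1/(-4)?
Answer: -4677349/27828 ≈ -168.08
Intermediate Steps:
B(w) = -¼
u(L) = L/40 (u(L) = -L/(4*(-10)) = -L*(-1)/(4*10) = -(-1)*L/40 = L/40)
R = -2245/27828 (R = -(-¼ - 112)/(8*(-174 + (1/40)*3)) = -(-449)/(32*(-174 + 3/40)) = -(-449)/(32*(-6957/40)) = -(-449)*(-40)/(32*6957) = -⅛*4490/6957 = -2245/27828 ≈ -0.080674)
R - 28*6 = -2245/27828 - 28*6 = -2245/27828 - 1*168 = -2245/27828 - 168 = -4677349/27828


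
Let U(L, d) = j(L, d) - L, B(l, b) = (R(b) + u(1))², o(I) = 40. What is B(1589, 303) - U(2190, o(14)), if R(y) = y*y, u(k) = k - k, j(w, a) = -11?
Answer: 8428894682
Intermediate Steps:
u(k) = 0
R(y) = y²
B(l, b) = b⁴ (B(l, b) = (b² + 0)² = (b²)² = b⁴)
U(L, d) = -11 - L
B(1589, 303) - U(2190, o(14)) = 303⁴ - (-11 - 1*2190) = 8428892481 - (-11 - 2190) = 8428892481 - 1*(-2201) = 8428892481 + 2201 = 8428894682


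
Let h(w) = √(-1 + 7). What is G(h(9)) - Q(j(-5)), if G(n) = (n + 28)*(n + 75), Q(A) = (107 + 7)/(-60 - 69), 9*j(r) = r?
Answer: 90596/43 + 103*√6 ≈ 2359.2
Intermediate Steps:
j(r) = r/9
Q(A) = -38/43 (Q(A) = 114/(-129) = 114*(-1/129) = -38/43)
h(w) = √6
G(n) = (28 + n)*(75 + n)
G(h(9)) - Q(j(-5)) = (2100 + (√6)² + 103*√6) - 1*(-38/43) = (2100 + 6 + 103*√6) + 38/43 = (2106 + 103*√6) + 38/43 = 90596/43 + 103*√6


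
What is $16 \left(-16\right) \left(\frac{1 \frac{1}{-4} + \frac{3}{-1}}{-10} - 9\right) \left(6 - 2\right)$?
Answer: $\frac{44416}{5} \approx 8883.2$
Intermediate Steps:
$16 \left(-16\right) \left(\frac{1 \frac{1}{-4} + \frac{3}{-1}}{-10} - 9\right) \left(6 - 2\right) = - 256 \left(\left(1 \left(- \frac{1}{4}\right) + 3 \left(-1\right)\right) \left(- \frac{1}{10}\right) - 9\right) 4 = - 256 \left(\left(- \frac{1}{4} - 3\right) \left(- \frac{1}{10}\right) - 9\right) 4 = - 256 \left(\left(- \frac{13}{4}\right) \left(- \frac{1}{10}\right) - 9\right) 4 = - 256 \left(\frac{13}{40} - 9\right) 4 = - 256 \left(\left(- \frac{347}{40}\right) 4\right) = \left(-256\right) \left(- \frac{347}{10}\right) = \frac{44416}{5}$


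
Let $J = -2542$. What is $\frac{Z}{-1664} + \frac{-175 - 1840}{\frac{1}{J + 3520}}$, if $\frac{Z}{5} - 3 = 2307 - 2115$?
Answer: $- \frac{252245835}{128} \approx -1.9707 \cdot 10^{6}$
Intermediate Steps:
$Z = 975$ ($Z = 15 + 5 \left(2307 - 2115\right) = 15 + 5 \cdot 192 = 15 + 960 = 975$)
$\frac{Z}{-1664} + \frac{-175 - 1840}{\frac{1}{J + 3520}} = \frac{975}{-1664} + \frac{-175 - 1840}{\frac{1}{-2542 + 3520}} = 975 \left(- \frac{1}{1664}\right) - \frac{2015}{\frac{1}{978}} = - \frac{75}{128} - 2015 \frac{1}{\frac{1}{978}} = - \frac{75}{128} - 1970670 = - \frac{252245835}{128}$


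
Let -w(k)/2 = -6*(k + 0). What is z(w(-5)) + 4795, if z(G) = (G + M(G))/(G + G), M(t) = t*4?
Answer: 9595/2 ≈ 4797.5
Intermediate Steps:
M(t) = 4*t
w(k) = 12*k (w(k) = -(-12)*(k + 0) = -(-12)*k = 12*k)
z(G) = 5/2 (z(G) = (G + 4*G)/(G + G) = (5*G)/((2*G)) = (5*G)*(1/(2*G)) = 5/2)
z(w(-5)) + 4795 = 5/2 + 4795 = 9595/2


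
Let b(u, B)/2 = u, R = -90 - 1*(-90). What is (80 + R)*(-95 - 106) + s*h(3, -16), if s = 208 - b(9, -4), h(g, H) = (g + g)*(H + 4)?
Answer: -29760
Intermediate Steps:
R = 0 (R = -90 + 90 = 0)
b(u, B) = 2*u
h(g, H) = 2*g*(4 + H) (h(g, H) = (2*g)*(4 + H) = 2*g*(4 + H))
s = 190 (s = 208 - 2*9 = 208 - 1*18 = 208 - 18 = 190)
(80 + R)*(-95 - 106) + s*h(3, -16) = (80 + 0)*(-95 - 106) + 190*(2*3*(4 - 16)) = 80*(-201) + 190*(2*3*(-12)) = -16080 + 190*(-72) = -16080 - 13680 = -29760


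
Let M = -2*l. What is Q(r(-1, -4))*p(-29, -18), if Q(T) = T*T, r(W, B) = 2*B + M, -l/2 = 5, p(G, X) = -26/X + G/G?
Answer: 352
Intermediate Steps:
p(G, X) = 1 - 26/X (p(G, X) = -26/X + 1 = 1 - 26/X)
l = -10 (l = -2*5 = -10)
M = 20 (M = -2*(-10) = 20)
r(W, B) = 20 + 2*B (r(W, B) = 2*B + 20 = 20 + 2*B)
Q(T) = T**2
Q(r(-1, -4))*p(-29, -18) = (20 + 2*(-4))**2*((-26 - 18)/(-18)) = (20 - 8)**2*(-1/18*(-44)) = 12**2*(22/9) = 144*(22/9) = 352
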